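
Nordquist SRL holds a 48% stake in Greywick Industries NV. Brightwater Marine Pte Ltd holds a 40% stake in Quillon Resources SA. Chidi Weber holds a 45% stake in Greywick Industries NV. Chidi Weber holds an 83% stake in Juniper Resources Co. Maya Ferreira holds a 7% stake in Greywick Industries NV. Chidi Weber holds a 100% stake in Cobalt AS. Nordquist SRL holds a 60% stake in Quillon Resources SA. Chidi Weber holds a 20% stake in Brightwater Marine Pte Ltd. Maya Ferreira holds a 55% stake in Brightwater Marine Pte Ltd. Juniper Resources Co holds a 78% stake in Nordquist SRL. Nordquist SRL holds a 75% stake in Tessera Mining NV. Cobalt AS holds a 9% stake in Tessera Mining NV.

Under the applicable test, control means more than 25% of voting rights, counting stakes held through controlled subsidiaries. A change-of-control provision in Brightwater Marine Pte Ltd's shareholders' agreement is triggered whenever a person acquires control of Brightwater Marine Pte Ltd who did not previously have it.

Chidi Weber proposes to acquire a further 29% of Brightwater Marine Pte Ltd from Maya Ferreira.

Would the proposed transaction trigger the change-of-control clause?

The purchase adds only to Chidi's holdings (Maya's stake shrinks), so Chidi is the only person who could newly come to control Brightwater.
Chidi holds 83% of Juniper, so Chidi controls Juniper.
Chidi holds 100% of Cobalt, so Chidi controls Cobalt.
Juniper holds 78% of Nordquist, so Chidi controls Nordquist.
Nordquist holds 60% of Quillon, so Chidi controls Quillon.
Nordquist and Chidi together hold 48% + 45% = 93% of Greywick, so Chidi controls Greywick.
Nordquist and Cobalt together hold 75% + 9% = 84% of Tessera, so Chidi controls Tessera.
In Brightwater, Chidi's side holds only 20%, not > 25%.
So before the transaction, Chidi does not control Brightwater.
After the purchase, Chidi's direct stake in Brightwater rises to 20% + 29% = 49%, and Maya's stake falls to 26%.
Chidi holds 49% of Brightwater, so Chidi controls Brightwater.
Chidi did not control Brightwater before and does after, so the clause is triggered.

Yes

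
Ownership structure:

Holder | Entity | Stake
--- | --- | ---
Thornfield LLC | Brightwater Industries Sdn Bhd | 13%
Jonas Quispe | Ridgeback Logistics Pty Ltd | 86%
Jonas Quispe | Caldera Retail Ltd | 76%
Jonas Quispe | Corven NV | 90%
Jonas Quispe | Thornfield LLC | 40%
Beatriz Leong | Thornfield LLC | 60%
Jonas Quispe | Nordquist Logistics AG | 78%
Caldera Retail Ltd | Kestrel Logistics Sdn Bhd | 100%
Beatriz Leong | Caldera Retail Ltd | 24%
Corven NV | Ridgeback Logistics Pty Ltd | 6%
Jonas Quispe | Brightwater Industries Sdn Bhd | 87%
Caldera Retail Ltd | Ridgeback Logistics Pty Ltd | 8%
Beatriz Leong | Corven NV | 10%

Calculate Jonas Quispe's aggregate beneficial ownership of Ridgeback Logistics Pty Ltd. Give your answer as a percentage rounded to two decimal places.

Jonas reaches Ridgeback along 3 paths.
Via Caldera: 76% × 8% = 6.08%.
Direct stake: 86% = 86%.
Via Corven: 90% × 6% = 5.4%.
Total: 6.08% + 86% + 5.4% = 97.48%.

97.48%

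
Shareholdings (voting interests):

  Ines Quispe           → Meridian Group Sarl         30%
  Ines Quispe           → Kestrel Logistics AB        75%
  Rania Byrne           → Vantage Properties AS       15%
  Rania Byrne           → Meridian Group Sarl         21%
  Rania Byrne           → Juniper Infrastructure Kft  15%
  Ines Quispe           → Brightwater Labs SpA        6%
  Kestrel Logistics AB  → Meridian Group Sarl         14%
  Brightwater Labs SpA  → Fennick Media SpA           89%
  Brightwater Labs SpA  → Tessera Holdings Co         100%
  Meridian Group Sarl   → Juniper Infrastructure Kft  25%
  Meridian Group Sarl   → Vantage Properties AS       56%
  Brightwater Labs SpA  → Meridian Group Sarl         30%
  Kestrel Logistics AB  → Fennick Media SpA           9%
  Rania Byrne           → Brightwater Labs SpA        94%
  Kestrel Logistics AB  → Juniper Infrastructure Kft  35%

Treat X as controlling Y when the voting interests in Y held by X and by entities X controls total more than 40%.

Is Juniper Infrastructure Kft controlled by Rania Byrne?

Rania holds 94% of Brightwater, so Rania controls Brightwater.
Rania and Brightwater together hold 21% + 30% = 51% of Meridian, so Rania controls Meridian.
Brightwater holds 89% of Fennick, so Rania controls Fennick.
Brightwater holds 100% of Tessera, so Rania controls Tessera.
Meridian and Rania together hold 56% + 15% = 71% of Vantage, so Rania controls Vantage.
In Juniper, Rania's side holds only 15% + 25% = 40%, not > 40%.
So Rania does not control Juniper.

No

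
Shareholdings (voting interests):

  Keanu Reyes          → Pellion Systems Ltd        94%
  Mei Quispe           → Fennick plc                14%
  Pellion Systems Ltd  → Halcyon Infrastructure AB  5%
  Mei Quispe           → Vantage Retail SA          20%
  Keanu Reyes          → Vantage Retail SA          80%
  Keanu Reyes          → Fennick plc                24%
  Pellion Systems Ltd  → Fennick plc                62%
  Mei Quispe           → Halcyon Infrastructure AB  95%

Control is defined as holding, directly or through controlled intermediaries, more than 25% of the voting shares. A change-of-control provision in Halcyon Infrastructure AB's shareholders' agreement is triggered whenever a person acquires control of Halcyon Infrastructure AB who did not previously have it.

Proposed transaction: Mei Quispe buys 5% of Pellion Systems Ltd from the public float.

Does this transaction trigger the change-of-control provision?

The purchase changes only Mei's holdings, so Mei is the only person who could newly come to control Halcyon.
Mei holds 95% of Halcyon, so Mei controls Halcyon.
So Mei already controls Halcyon before the transaction.
After the purchase, Mei holds 5% of Pellion directly.
Mei controlled Halcyon already, so this is not a new person acquiring control; every other person's position is unchanged or reduced.
No new person acquires control, so the clause is not triggered.

No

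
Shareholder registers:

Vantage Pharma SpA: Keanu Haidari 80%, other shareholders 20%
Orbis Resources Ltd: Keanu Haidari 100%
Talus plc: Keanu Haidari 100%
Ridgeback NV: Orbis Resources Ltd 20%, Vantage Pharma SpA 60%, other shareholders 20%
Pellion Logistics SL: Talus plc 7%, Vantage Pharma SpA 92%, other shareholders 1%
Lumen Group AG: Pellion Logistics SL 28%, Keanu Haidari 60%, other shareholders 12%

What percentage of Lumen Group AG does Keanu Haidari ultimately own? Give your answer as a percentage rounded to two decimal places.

Keanu reaches Lumen along 3 paths.
Via Talus → Pellion: 100% × 7% × 28% = 1.96%.
Via Vantage → Pellion: 80% × 92% × 28% = 20.608%.
Direct stake: 60% = 60%.
Total: 1.96% + 20.608% + 60% = 82.568%.
Rounded: 82.57%.

82.57%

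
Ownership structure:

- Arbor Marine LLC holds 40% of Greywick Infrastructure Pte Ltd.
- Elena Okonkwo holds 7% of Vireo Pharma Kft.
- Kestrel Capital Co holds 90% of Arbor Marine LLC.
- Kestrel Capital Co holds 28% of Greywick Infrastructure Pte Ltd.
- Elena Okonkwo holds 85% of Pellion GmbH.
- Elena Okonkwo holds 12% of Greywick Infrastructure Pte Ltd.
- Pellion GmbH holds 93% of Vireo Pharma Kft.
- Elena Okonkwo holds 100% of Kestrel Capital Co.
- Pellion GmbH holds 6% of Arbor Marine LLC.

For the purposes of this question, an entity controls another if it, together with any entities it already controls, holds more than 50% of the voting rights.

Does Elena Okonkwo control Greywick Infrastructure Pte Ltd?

Yes

Elena holds 100% of Kestrel, so Elena controls Kestrel.
Elena holds 85% of Pellion, so Elena controls Pellion.
Kestrel and Pellion together hold 90% + 6% = 96% of Arbor, so Elena controls Arbor.
Elena and Arbor and Kestrel together hold 12% + 40% + 28% = 80% of Greywick, so Elena controls Greywick.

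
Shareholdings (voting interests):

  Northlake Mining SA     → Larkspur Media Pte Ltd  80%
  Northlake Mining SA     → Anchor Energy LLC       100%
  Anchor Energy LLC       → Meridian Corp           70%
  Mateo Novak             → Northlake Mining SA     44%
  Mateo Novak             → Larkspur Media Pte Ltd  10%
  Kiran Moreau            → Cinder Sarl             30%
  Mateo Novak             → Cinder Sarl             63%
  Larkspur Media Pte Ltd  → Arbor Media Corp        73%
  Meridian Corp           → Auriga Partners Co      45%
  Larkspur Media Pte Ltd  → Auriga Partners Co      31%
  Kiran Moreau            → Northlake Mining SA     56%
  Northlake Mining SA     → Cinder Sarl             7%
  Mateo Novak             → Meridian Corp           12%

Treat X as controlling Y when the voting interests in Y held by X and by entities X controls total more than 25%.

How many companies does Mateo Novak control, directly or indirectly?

7

Mateo holds 44% of Northlake, so Mateo controls Northlake.
Northlake holds 100% of Anchor, so Mateo controls Anchor.
Mateo and Northlake together hold 10% + 80% = 90% of Larkspur, so Mateo controls Larkspur.
Mateo and Anchor together hold 12% + 70% = 82% of Meridian, so Mateo controls Meridian.
Larkspur holds 73% of Arbor, so Mateo controls Arbor.
Larkspur and Meridian together hold 31% + 45% = 76% of Auriga, so Mateo controls Auriga.
Northlake and Mateo together hold 7% + 63% = 70% of Cinder, so Mateo controls Cinder.
Mateo controls 7 companies.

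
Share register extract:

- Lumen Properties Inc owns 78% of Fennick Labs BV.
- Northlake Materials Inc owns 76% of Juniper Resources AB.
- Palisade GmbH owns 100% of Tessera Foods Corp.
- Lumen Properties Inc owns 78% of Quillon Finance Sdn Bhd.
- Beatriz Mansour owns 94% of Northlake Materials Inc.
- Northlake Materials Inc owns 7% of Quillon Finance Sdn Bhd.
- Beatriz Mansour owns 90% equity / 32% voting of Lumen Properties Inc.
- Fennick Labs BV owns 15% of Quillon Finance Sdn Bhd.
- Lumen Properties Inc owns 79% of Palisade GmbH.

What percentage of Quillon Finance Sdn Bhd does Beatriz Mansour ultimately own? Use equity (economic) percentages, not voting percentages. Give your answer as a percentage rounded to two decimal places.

87.31%

Beatriz reaches Quillon along 3 paths.
Via Lumen: 90% × 78% = 70.2%.
Via Lumen → Fennick: 90% × 78% × 15% = 10.53%.
Via Northlake: 94% × 7% = 6.58%.
Total: 70.2% + 10.53% + 6.58% = 87.31%.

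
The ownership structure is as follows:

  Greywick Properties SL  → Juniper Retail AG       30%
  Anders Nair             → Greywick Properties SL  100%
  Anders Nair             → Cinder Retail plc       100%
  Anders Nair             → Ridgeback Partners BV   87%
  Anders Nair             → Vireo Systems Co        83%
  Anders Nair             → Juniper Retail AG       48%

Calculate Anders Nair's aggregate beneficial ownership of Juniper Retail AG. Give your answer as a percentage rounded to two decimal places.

Anders reaches Juniper along 2 paths.
Direct stake: 48% = 48%.
Via Greywick: 100% × 30% = 30%.
Total: 48% + 30% = 78%.
Rounded: 78.00%.

78.00%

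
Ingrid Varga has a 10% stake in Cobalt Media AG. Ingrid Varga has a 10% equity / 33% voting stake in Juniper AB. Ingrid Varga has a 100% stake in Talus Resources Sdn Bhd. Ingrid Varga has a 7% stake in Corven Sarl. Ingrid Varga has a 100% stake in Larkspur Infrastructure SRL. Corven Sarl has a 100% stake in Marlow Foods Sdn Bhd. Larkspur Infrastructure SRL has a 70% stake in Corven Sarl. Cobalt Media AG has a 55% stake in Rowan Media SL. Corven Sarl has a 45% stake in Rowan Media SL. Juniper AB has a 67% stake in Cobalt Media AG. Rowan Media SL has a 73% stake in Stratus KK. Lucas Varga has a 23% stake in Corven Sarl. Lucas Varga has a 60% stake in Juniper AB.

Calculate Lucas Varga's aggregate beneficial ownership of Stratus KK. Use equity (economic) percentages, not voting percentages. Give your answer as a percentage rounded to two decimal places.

23.70%

Lucas reaches Stratus along 2 paths.
Via Corven → Rowan: 23% × 45% × 73% = 7.5555%.
Via Juniper → Cobalt → Rowan: 60% × 67% × 55% × 73% = 16.1403%.
Total: 7.5555% + 16.1403% = 23.6958%.
Rounded: 23.70%.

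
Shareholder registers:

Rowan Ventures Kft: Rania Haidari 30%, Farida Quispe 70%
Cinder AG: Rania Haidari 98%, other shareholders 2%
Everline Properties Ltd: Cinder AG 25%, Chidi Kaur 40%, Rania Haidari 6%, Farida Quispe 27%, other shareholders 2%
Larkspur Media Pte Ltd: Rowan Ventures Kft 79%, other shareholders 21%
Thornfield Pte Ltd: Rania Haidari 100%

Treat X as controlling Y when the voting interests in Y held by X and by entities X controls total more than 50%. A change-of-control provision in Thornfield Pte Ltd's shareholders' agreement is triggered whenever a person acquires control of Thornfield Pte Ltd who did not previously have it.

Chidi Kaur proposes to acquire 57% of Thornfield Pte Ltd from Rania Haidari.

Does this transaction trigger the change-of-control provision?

The purchase adds only to Chidi's holdings (Rania's stake shrinks), so Chidi is the only person who could newly come to control Thornfield.
Chidi's largest direct stake is 40% in Everline, which does not meet the threshold, so Chidi controls no company.
Neither Chidi nor any entity Chidi controls holds any voting interest in Thornfield.
So before the transaction, Chidi does not control Thornfield.
After the purchase, Chidi holds 57% of Thornfield directly, and Rania's stake falls to 43%.
Chidi holds 57% of Thornfield, so Chidi controls Thornfield.
Chidi did not control Thornfield before and does after, so the clause is triggered.

Yes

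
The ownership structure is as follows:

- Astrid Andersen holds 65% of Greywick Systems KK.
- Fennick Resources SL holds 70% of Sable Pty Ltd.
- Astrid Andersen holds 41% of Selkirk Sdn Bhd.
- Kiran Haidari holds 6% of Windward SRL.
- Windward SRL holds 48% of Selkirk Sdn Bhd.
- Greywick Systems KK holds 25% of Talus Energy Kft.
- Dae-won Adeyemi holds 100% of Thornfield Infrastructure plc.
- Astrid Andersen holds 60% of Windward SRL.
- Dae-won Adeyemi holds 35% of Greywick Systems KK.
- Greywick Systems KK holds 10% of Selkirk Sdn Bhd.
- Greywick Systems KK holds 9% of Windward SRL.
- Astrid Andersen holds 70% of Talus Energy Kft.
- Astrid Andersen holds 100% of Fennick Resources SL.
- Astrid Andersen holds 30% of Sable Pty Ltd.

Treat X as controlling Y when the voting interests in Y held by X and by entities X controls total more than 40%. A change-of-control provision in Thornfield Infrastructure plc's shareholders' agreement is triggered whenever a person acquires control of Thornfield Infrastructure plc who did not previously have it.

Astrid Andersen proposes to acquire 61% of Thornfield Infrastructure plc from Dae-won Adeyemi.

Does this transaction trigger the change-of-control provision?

Yes

The purchase adds only to Astrid's holdings (Dae-won's stake shrinks), so Astrid is the only person who could newly come to control Thornfield.
Astrid holds 65% of Greywick, so Astrid controls Greywick.
Astrid holds 100% of Fennick, so Astrid controls Fennick.
Astrid and Greywick together hold 60% + 9% = 69% of Windward, so Astrid controls Windward.
Astrid and Greywick together hold 70% + 25% = 95% of Talus, so Astrid controls Talus.
Astrid and Fennick together hold 30% + 70% = 100% of Sable, so Astrid controls Sable.
Windward and Greywick and Astrid together hold 48% + 10% + 41% = 99% of Selkirk, so Astrid controls Selkirk.
Neither Astrid nor any entity Astrid controls holds any voting interest in Thornfield.
So before the transaction, Astrid does not control Thornfield.
After the purchase, Astrid holds 61% of Thornfield directly, and Dae-won's stake falls to 39%.
Astrid holds 61% of Thornfield, so Astrid controls Thornfield.
Astrid did not control Thornfield before and does after, so the clause is triggered.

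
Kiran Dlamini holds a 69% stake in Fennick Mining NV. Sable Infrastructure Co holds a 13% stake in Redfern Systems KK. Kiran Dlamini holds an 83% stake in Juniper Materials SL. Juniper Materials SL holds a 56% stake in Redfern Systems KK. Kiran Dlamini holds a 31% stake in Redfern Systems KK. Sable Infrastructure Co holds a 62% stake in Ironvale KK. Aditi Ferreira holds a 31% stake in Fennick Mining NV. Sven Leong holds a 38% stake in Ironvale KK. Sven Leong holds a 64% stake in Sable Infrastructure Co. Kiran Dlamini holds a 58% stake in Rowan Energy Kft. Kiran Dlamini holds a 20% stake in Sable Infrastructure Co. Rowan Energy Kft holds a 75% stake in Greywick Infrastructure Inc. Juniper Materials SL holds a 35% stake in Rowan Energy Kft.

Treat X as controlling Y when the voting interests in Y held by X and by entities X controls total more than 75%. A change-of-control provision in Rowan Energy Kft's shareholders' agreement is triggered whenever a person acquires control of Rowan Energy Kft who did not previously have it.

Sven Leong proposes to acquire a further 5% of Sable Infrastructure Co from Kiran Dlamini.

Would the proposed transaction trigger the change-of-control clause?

No

The purchase adds only to Sven's holdings (Kiran's stake shrinks), so Sven is the only person who could newly come to control Rowan.
Sven's largest direct stake is 64% in Sable, which does not meet the threshold, so Sven controls no company.
Neither Sven nor any entity Sven controls holds any voting interest in Rowan.
So before the transaction, Sven does not control Rowan.
After the purchase, Sven's direct stake in Sable rises to 64% + 5% = 69%, and Kiran's stake falls to 15%.
Sven's side now holds 69% of Sable, not > 75%, so Sven still does not control Sable.
After the transaction, neither Sven nor any entity Sven controls holds a voting interest in Rowan, so Sven still does not control it.
No new person acquires control, so the clause is not triggered.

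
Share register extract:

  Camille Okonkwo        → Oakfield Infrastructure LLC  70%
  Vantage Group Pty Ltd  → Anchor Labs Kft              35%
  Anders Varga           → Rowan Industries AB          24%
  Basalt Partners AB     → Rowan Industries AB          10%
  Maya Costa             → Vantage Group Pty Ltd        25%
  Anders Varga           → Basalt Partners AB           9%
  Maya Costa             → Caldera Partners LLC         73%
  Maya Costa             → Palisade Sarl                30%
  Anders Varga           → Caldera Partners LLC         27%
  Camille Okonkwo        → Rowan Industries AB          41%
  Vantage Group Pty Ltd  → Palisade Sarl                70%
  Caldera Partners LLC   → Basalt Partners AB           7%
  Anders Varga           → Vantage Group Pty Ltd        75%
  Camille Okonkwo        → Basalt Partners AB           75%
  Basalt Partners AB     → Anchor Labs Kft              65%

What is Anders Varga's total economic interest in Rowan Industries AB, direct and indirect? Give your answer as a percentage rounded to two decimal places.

Anders reaches Rowan along 3 paths.
Via Caldera → Basalt: 27% × 7% × 10% = 0.189%.
Via Basalt: 9% × 10% = 0.9%.
Direct stake: 24% = 24%.
Total: 0.189% + 0.9% + 24% = 25.089%.
Rounded: 25.09%.

25.09%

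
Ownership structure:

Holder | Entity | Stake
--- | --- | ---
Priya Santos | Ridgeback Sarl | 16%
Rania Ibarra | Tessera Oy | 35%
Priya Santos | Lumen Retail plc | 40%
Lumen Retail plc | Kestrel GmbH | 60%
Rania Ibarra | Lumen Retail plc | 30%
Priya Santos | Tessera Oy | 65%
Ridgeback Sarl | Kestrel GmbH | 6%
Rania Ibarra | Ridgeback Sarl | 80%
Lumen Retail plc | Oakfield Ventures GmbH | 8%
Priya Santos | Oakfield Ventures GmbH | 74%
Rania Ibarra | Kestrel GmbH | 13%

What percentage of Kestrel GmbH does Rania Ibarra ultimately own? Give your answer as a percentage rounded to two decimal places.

Rania reaches Kestrel along 3 paths.
Via Lumen: 30% × 60% = 18%.
Direct stake: 13% = 13%.
Via Ridgeback: 80% × 6% = 4.8%.
Total: 18% + 13% + 4.8% = 35.8%.
Rounded: 35.80%.

35.80%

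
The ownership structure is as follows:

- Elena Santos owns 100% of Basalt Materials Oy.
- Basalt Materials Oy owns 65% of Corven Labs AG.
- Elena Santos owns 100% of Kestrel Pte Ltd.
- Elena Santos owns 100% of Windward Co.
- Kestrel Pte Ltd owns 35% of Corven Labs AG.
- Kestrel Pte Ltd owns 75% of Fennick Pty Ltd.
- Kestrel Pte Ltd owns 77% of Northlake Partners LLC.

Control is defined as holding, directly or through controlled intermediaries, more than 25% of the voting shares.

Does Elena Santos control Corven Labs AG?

Elena holds 100% of Kestrel, so Elena controls Kestrel.
Elena holds 100% of Basalt, so Elena controls Basalt.
Basalt and Kestrel together hold 65% + 35% = 100% of Corven, so Elena controls Corven.

Yes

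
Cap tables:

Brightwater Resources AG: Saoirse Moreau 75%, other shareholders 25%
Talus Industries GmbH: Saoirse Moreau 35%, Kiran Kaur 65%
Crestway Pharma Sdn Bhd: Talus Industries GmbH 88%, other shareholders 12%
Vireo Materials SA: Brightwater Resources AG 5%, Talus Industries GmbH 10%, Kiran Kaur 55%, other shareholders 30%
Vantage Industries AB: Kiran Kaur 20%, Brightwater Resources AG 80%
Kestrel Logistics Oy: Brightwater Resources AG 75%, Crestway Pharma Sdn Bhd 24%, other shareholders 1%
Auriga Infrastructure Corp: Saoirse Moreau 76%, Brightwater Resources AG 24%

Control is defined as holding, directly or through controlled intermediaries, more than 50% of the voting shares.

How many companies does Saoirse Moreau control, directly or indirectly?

Saoirse holds 75% of Brightwater, so Saoirse controls Brightwater.
Brightwater holds 80% of Vantage, so Saoirse controls Vantage.
Brightwater holds 75% of Kestrel, so Saoirse controls Kestrel.
Saoirse and Brightwater together hold 76% + 24% = 100% of Auriga, so Saoirse controls Auriga.
No other company's threshold is met.
Saoirse controls 4 companies.

4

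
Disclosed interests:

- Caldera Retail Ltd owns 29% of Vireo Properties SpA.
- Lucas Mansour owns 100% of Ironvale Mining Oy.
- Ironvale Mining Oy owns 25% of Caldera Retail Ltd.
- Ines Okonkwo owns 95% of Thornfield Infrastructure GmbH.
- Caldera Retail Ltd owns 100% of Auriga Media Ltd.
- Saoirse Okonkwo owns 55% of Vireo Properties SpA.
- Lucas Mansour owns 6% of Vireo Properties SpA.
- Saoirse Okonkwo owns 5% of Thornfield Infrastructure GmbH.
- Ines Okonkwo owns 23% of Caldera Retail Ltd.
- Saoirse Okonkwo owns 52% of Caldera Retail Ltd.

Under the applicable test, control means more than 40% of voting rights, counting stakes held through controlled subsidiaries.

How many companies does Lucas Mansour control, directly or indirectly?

1

Lucas holds 100% of Ironvale, so Lucas controls Ironvale.
No other company's threshold is met.
Lucas controls 1 company.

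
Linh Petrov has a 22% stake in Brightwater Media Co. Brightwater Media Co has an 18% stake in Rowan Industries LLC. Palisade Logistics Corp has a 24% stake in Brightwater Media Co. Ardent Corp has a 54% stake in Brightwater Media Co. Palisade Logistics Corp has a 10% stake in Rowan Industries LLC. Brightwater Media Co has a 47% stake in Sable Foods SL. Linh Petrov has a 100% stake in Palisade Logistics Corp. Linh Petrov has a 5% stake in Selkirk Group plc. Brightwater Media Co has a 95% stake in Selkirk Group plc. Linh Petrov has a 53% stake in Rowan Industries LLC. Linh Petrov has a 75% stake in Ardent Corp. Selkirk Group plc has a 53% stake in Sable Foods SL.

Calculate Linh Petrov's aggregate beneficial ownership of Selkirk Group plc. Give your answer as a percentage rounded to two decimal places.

Linh reaches Selkirk along 4 paths.
Direct stake: 5% = 5%.
Via Palisade → Brightwater: 100% × 24% × 95% = 22.8%.
Via Brightwater: 22% × 95% = 20.9%.
Via Ardent → Brightwater: 75% × 54% × 95% = 38.475%.
Total: 5% + 22.8% + 20.9% + 38.475% = 87.175%.
Rounded: 87.18%.

87.18%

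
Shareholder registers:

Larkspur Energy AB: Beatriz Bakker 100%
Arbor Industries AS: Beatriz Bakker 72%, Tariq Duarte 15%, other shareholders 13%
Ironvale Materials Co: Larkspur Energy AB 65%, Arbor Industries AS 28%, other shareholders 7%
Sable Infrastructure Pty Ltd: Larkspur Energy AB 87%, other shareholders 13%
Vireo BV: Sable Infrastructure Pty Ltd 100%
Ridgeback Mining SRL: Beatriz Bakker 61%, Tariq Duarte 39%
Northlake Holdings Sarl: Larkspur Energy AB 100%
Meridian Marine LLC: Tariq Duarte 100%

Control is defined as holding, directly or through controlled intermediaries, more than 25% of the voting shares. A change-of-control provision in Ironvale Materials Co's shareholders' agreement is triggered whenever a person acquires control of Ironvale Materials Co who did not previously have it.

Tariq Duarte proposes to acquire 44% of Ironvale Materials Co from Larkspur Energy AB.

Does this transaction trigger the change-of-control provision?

Yes

The purchase adds only to Tariq's holdings (Larkspur's stake shrinks), so Tariq is the only person who could newly come to control Ironvale.
Tariq holds 39% of Ridgeback, so Tariq controls Ridgeback.
Tariq holds 100% of Meridian, so Tariq controls Meridian.
Neither Tariq nor any entity Tariq controls holds any voting interest in Ironvale.
So before the transaction, Tariq does not control Ironvale.
After the purchase, Tariq holds 44% of Ironvale directly, and Larkspur's stake falls to 21%.
Tariq holds 44% of Ironvale, so Tariq controls Ironvale.
Tariq did not control Ironvale before and does after, so the clause is triggered.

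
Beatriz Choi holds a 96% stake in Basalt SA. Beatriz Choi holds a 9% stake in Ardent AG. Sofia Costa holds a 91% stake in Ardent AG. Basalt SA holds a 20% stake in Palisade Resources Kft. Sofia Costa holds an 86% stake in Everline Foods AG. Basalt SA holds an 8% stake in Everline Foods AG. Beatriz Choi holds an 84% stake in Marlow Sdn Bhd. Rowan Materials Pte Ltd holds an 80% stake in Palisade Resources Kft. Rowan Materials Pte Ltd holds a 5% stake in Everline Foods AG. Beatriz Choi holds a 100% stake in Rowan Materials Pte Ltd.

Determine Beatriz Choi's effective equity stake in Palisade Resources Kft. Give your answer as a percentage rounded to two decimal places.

99.20%

Beatriz reaches Palisade along 2 paths.
Via Rowan: 100% × 80% = 80%.
Via Basalt: 96% × 20% = 19.2%.
Total: 80% + 19.2% = 99.2%.
Rounded: 99.20%.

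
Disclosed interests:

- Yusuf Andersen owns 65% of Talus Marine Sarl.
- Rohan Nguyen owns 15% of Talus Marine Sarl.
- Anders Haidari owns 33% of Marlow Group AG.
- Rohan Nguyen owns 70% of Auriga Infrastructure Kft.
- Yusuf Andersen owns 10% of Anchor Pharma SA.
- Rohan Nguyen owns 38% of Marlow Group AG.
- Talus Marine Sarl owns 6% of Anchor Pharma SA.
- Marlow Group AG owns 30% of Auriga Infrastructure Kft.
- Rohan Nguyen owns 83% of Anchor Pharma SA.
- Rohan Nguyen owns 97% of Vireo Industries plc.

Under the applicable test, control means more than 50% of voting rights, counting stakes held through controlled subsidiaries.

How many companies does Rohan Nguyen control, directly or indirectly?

3

Rohan holds 83% of Anchor, so Rohan controls Anchor.
Rohan holds 70% of Auriga, so Rohan controls Auriga.
Rohan holds 97% of Vireo, so Rohan controls Vireo.
No other company's threshold is met.
Rohan controls 3 companies.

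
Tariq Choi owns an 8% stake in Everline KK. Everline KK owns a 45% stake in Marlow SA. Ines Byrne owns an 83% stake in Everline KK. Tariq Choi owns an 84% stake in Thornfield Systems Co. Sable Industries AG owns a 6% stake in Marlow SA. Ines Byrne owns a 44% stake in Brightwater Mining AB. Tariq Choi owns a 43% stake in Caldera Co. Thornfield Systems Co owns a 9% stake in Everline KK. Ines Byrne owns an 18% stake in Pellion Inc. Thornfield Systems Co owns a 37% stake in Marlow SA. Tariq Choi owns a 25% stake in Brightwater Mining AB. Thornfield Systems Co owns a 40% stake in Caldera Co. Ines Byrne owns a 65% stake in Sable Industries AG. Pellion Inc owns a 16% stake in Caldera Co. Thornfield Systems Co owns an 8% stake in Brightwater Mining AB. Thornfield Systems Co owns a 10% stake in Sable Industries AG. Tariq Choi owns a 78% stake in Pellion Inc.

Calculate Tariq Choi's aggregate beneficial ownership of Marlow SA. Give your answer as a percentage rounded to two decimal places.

Tariq reaches Marlow along 4 paths.
Via Everline: 8% × 45% = 3.6%.
Via Thornfield → Everline: 84% × 9% × 45% = 3.402%.
Via Thornfield → Sable: 84% × 10% × 6% = 0.504%.
Via Thornfield: 84% × 37% = 31.08%.
Total: 3.6% + 3.402% + 0.504% + 31.08% = 38.586%.
Rounded: 38.59%.

38.59%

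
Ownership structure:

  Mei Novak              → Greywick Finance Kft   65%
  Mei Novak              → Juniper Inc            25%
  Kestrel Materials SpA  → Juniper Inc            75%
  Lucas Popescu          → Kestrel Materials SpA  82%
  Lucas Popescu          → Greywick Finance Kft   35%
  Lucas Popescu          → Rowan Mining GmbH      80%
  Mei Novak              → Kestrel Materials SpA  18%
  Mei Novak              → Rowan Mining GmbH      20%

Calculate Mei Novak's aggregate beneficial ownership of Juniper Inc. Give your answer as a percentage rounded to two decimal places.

38.50%

Mei reaches Juniper along 2 paths.
Via Kestrel: 18% × 75% = 13.5%.
Direct stake: 25% = 25%.
Total: 13.5% + 25% = 38.5%.
Rounded: 38.50%.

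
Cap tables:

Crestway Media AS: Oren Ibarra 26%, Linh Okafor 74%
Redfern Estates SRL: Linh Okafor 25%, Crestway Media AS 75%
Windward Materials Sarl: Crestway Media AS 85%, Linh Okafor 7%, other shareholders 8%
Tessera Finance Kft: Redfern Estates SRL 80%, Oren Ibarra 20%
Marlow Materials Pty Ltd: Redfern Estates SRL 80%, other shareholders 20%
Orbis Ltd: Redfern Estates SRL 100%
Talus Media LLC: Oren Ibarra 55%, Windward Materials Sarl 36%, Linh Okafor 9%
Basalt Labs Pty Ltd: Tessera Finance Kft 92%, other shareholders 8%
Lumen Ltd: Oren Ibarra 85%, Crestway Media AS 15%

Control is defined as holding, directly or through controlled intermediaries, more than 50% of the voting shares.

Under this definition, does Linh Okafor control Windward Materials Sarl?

Yes

Linh holds 74% of Crestway, so Linh controls Crestway.
Crestway and Linh together hold 85% + 7% = 92% of Windward, so Linh controls Windward.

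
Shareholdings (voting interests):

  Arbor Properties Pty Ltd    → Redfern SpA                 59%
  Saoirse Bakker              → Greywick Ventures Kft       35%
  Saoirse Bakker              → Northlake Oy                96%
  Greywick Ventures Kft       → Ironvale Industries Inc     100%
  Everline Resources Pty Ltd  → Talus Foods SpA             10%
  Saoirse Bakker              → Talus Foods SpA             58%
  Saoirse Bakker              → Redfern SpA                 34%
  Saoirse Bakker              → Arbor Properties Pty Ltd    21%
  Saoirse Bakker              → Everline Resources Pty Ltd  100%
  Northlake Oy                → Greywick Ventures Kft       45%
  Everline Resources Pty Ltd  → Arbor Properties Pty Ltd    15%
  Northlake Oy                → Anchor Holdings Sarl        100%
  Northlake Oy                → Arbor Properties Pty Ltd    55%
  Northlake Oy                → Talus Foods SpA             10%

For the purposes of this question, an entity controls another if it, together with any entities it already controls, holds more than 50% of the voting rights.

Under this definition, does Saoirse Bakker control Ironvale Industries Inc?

Yes

Saoirse holds 96% of Northlake, so Saoirse controls Northlake.
Northlake and Saoirse together hold 45% + 35% = 80% of Greywick, so Saoirse controls Greywick.
Greywick holds 100% of Ironvale, so Saoirse controls Ironvale.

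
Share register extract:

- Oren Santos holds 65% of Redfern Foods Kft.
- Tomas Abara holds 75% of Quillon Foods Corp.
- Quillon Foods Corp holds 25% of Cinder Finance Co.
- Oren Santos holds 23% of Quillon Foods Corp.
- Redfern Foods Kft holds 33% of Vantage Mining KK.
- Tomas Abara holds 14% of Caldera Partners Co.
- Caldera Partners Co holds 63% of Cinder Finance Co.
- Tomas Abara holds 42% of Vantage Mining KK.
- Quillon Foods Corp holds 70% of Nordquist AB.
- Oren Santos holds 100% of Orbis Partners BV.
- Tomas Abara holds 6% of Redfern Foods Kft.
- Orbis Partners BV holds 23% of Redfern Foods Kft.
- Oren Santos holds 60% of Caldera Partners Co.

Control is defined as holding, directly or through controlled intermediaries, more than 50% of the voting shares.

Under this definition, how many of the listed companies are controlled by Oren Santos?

4

Oren holds 60% of Caldera, so Oren controls Caldera.
Oren holds 100% of Orbis, so Oren controls Orbis.
Oren and Orbis together hold 65% + 23% = 88% of Redfern, so Oren controls Redfern.
Caldera holds 63% of Cinder, so Oren controls Cinder.
No other company's threshold is met.
Oren controls 4 companies.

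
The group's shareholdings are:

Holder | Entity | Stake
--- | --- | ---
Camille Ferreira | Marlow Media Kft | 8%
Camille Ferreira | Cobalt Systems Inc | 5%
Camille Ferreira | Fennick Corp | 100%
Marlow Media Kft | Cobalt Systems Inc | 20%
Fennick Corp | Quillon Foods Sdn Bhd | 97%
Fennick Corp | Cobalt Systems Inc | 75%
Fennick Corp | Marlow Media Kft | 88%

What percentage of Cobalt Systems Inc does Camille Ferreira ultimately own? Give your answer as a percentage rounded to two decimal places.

Camille reaches Cobalt along 4 paths.
Via Fennick → Marlow: 100% × 88% × 20% = 17.6%.
Via Marlow: 8% × 20% = 1.6%.
Direct stake: 5% = 5%.
Via Fennick: 100% × 75% = 75%.
Total: 17.6% + 1.6% + 5% + 75% = 99.2%.
Rounded: 99.20%.

99.20%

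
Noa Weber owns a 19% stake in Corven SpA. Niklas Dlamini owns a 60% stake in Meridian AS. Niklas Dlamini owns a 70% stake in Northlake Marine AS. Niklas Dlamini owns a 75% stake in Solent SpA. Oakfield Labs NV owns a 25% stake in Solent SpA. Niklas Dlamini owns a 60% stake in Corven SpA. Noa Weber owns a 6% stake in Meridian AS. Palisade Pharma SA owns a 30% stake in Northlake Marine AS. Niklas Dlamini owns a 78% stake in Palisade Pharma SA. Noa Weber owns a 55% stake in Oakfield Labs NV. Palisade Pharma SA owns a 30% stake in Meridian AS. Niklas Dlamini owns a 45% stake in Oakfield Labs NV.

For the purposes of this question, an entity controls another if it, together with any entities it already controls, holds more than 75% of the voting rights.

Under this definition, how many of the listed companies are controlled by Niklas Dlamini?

Niklas holds 78% of Palisade, so Niklas controls Palisade.
Palisade and Niklas together hold 30% + 70% = 100% of Northlake, so Niklas controls Northlake.
Niklas and Palisade together hold 60% + 30% = 90% of Meridian, so Niklas controls Meridian.
No other company's threshold is met.
Niklas controls 3 companies.

3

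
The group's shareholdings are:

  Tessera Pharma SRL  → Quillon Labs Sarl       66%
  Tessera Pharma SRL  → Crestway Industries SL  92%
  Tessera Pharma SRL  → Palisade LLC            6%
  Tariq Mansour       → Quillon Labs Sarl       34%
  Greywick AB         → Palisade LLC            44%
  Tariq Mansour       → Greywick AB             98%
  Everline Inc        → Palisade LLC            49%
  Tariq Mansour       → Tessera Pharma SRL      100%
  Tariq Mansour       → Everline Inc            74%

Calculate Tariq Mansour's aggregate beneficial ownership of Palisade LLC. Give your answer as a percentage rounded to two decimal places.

Tariq reaches Palisade along 3 paths.
Via Tessera: 100% × 6% = 6%.
Via Everline: 74% × 49% = 36.26%.
Via Greywick: 98% × 44% = 43.12%.
Total: 6% + 36.26% + 43.12% = 85.38%.

85.38%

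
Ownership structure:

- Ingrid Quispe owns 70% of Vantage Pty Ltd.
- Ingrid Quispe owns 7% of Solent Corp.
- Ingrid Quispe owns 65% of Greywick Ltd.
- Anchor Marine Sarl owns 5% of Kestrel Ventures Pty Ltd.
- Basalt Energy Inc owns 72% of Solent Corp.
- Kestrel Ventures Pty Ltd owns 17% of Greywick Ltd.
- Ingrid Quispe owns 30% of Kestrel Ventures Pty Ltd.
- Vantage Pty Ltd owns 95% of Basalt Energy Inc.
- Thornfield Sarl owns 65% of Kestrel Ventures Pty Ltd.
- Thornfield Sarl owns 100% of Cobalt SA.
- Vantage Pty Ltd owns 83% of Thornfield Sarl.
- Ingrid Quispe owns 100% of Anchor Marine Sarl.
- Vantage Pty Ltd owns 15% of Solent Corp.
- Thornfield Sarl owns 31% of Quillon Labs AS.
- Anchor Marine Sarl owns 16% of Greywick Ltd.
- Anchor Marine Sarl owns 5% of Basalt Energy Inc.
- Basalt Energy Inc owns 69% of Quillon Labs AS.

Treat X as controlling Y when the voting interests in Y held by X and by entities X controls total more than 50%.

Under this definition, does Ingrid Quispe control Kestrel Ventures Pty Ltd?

Yes

Ingrid holds 70% of Vantage, so Ingrid controls Vantage.
Vantage holds 83% of Thornfield, so Ingrid controls Thornfield.
Ingrid holds 100% of Anchor, so Ingrid controls Anchor.
Ingrid and Thornfield and Anchor together hold 30% + 65% + 5% = 100% of Kestrel, so Ingrid controls Kestrel.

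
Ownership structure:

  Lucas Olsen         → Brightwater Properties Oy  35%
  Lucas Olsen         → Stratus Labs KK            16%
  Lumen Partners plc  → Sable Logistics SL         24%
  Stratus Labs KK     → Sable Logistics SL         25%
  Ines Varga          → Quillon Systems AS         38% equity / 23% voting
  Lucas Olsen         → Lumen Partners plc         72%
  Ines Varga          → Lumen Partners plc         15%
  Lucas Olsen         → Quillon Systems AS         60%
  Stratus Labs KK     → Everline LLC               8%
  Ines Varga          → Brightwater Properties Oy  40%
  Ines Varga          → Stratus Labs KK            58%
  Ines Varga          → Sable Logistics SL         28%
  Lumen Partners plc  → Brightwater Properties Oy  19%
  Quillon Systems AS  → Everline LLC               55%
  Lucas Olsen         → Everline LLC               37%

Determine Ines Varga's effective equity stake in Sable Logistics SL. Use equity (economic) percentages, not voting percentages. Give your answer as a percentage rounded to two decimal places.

Ines reaches Sable along 3 paths.
Direct stake: 28% = 28%.
Via Lumen: 15% × 24% = 3.6%.
Via Stratus: 58% × 25% = 14.5%.
Total: 28% + 3.6% + 14.5% = 46.1%.
Rounded: 46.10%.

46.10%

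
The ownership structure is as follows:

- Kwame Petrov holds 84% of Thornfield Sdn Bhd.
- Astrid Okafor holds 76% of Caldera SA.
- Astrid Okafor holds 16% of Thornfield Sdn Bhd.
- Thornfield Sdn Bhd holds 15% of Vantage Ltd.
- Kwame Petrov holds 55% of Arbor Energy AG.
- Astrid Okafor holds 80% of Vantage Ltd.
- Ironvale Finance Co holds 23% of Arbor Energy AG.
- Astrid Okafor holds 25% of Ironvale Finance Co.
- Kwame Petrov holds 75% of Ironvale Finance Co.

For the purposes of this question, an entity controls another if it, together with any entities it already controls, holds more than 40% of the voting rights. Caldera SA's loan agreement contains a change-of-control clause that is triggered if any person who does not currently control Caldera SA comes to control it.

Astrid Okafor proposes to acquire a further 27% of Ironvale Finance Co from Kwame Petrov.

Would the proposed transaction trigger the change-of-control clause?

No

The purchase adds only to Astrid's holdings (Kwame's stake shrinks), so Astrid is the only person who could newly come to control Caldera.
Astrid holds 76% of Caldera, so Astrid controls Caldera.
So Astrid already controls Caldera before the transaction.
After the purchase, Astrid's direct stake in Ironvale rises to 25% + 27% = 52%, and Kwame's stake falls to 48%.
Astrid controlled Caldera already, so this is not a new person acquiring control; every other person's position is unchanged or reduced.
No new person acquires control, so the clause is not triggered.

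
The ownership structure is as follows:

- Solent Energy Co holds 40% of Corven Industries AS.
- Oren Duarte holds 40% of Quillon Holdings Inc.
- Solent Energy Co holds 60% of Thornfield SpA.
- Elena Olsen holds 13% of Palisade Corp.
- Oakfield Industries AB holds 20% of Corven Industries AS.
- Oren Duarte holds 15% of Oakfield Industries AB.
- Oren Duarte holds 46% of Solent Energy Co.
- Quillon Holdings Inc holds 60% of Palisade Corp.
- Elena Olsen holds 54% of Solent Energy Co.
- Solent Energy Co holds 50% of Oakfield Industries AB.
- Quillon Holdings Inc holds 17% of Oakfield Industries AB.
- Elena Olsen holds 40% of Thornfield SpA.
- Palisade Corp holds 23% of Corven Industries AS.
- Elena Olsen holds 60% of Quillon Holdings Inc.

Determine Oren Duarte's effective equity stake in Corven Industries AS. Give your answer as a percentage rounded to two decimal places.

Oren reaches Corven along 5 paths.
Via Solent → Oakfield: 46% × 50% × 20% = 4.6%.
Via Quillon → Oakfield: 40% × 17% × 20% = 1.36%.
Via Oakfield: 15% × 20% = 3%.
Via Solent: 46% × 40% = 18.4%.
Via Quillon → Palisade: 40% × 60% × 23% = 5.52%.
Total: 4.6% + 1.36% + 3% + 18.4% + 5.52% = 32.88%.

32.88%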